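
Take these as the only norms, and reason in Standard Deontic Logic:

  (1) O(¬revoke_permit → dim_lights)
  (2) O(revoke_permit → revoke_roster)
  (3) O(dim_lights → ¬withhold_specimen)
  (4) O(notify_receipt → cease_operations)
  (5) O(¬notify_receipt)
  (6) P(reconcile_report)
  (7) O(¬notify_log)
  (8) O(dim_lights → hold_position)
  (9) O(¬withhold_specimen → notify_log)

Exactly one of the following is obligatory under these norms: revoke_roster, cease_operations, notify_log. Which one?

Premise 7 gives O(¬notify_log).
The contrapositive of premise 9 (O(¬withhold_specimen → notify_log)) is O(¬notify_log → withhold_specimen), and O(¬notify_log) is already established, so O(withhold_specimen).
The contrapositive of premise 3 (O(dim_lights → ¬withhold_specimen)) is O(withhold_specimen → ¬dim_lights), and O(withhold_specimen) is already established, so O(¬dim_lights).
Premise 1, O(¬revoke_permit → dim_lights), contraposes to O(¬dim_lights → revoke_permit); with O(¬dim_lights) we get O(revoke_permit).
With premise 2, O(revoke_permit → revoke_roster), the K-axiom yields O(revoke_roster).
So O(revoke_roster) holds — revoke_roster is obligatory. None of the other listed options is made obligatory by any chain of premises.

revoke_roster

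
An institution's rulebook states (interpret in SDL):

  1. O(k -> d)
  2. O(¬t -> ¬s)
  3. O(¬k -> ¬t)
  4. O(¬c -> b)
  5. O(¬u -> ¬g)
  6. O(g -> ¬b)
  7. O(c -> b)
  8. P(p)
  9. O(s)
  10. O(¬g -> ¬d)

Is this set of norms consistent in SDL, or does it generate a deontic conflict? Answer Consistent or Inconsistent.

Premises 4 and 7 cover both cases: O(¬c -> b) and O(c -> b). Since ¬c ∨ c is a tautology, O(b) follows.
Premise 6, O(g -> ¬b), contraposes to O(b -> ¬g); with O(b) we get O(¬g).
With premise 10, O(¬g -> ¬d), the K-axiom yields O(¬d).
Premise 1, O(k -> d), contraposes to O(¬d -> ¬k); with O(¬d) we get O(¬k).
Premise 3 is O(¬k -> ¬t); since O(¬k), deontic closure gives O(¬t).
Premise 2 is O(¬t -> ¬s); since O(¬t), deontic closure gives O(¬s).
But premise 9 directly asserts O(s).
We now have both O(¬s) and O(s) — s is simultaneously obligatory and forbidden, violating the D-axiom.

Inconsistent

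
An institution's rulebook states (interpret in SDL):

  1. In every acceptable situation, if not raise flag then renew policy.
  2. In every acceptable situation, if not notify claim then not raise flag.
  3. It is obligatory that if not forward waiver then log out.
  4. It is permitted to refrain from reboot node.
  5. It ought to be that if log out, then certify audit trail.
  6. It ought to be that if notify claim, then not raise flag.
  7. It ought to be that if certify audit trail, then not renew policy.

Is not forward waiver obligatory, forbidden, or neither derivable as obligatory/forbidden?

Forbidden

Premises 6 and 2 are O(notify_claim → ¬raise_flag) and O(¬notify_claim → ¬raise_flag); every ideal world satisfies notify_claim or ¬notify_claim, so in either case ¬raise_flag holds — hence O(¬raise_flag).
With premise 1, O(¬raise_flag → renew_policy), the K-axiom yields O(renew_policy).
The contrapositive of premise 7 (O(certify_audit_trail → ¬renew_policy)) is O(renew_policy → ¬certify_audit_trail), and O(renew_policy) is already established, so O(¬certify_audit_trail).
The contrapositive of premise 5 (O(log_out → certify_audit_trail)) is O(¬certify_audit_trail → ¬log_out), and O(¬certify_audit_trail) is already established, so O(¬log_out).
The contrapositive of premise 3 (O(¬forward_waiver → log_out)) is O(¬log_out → forward_waiver), and O(¬log_out) is already established, so O(forward_waiver).
Premise 4 does not contribute to this derivation.
Thus O(forward_waiver), which is F(¬forward_waiver): ¬forward_waiver is forbidden.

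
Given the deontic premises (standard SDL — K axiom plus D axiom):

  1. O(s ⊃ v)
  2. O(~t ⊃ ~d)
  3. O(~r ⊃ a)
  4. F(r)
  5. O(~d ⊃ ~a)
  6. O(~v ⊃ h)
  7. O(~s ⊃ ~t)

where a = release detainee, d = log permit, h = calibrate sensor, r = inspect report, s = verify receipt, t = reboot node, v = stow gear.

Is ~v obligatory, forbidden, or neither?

Forbidden

F(r) at premise 4 means O(~r).
From O(~r) and premise 3, O(~r ⊃ a), we obtain O(a).
Premise 5, O(~d ⊃ ~a), contraposes to O(a ⊃ d); with O(a) we get O(d).
The contrapositive of premise 2 (O(~t ⊃ ~d)) is O(d ⊃ t), and O(d) is already established, so O(t).
The contrapositive of premise 7 (O(~s ⊃ ~t)) is O(t ⊃ s), and O(t) is already established, so O(s).
From O(s) and premise 1, O(s ⊃ v), we obtain O(v).
Premise 6 does not contribute to this derivation.
Thus O(v), which is F(~v): ~v is forbidden.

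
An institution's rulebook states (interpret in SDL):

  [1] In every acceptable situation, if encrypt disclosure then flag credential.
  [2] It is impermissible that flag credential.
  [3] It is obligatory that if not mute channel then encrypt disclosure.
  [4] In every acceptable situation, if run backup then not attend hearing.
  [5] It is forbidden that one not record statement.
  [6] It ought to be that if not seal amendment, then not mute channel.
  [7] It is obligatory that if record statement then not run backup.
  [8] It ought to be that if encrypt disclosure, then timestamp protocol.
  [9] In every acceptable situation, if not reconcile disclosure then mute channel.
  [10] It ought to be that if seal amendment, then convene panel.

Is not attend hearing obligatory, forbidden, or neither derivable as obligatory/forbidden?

Premise 4 is O(run_backup → ¬attend_hearing), but O(run_backup) is not derivable from the premises, so it does not yield O(¬attend_hearing).
No premise or chain of K-axiom applications forces O(¬attend_hearing), and none forces O(attend_hearing). So ¬attend_hearing is neither obligatory nor forbidden under these norms.

Neither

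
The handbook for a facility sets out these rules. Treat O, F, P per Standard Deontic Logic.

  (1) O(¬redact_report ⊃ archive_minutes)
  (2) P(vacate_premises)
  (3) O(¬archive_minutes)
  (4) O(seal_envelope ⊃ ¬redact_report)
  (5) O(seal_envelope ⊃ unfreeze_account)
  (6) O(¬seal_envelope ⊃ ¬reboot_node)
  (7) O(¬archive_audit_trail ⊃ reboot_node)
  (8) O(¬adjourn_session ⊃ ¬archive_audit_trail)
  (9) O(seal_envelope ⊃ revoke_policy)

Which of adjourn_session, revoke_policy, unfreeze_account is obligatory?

adjourn_session

From premise 3 we have O(¬archive_minutes).
Premise 1, O(¬redact_report ⊃ archive_minutes), contraposes to O(¬archive_minutes ⊃ redact_report); with O(¬archive_minutes) we get O(redact_report).
The contrapositive of premise 4 (O(seal_envelope ⊃ ¬redact_report)) is O(redact_report ⊃ ¬seal_envelope), and O(redact_report) is already established, so O(¬seal_envelope).
From O(¬seal_envelope) and premise 6, O(¬seal_envelope ⊃ ¬reboot_node), we obtain O(¬reboot_node).
Premise 7 is O(¬archive_audit_trail ⊃ reboot_node); contrapositively O(¬reboot_node ⊃ archive_audit_trail). Since O(¬reboot_node) holds, K gives O(archive_audit_trail).
Premise 8 is O(¬adjourn_session ⊃ ¬archive_audit_trail); contrapositively O(archive_audit_trail ⊃ adjourn_session). Since O(archive_audit_trail) holds, K gives O(adjourn_session).
So O(adjourn_session) holds — adjourn_session is obligatory. None of the other listed options is made obligatory by any chain of premises.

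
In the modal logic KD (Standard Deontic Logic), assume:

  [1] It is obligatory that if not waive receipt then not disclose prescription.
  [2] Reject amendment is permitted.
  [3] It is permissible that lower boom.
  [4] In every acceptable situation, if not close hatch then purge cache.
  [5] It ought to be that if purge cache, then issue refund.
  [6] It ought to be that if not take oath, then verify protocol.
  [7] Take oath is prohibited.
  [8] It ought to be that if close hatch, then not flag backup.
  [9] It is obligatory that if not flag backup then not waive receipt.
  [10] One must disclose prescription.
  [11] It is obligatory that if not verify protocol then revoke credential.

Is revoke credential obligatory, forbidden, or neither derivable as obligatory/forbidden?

Premise 11 is O(¬verify_protocol → revoke_credential), but O(¬verify_protocol) is not derivable from the premises, so it does not yield O(revoke_credential).
No premise or chain of K-axiom applications forces O(revoke_credential), and none forces O(¬revoke_credential). So revoke_credential is neither obligatory nor forbidden under these norms.

Neither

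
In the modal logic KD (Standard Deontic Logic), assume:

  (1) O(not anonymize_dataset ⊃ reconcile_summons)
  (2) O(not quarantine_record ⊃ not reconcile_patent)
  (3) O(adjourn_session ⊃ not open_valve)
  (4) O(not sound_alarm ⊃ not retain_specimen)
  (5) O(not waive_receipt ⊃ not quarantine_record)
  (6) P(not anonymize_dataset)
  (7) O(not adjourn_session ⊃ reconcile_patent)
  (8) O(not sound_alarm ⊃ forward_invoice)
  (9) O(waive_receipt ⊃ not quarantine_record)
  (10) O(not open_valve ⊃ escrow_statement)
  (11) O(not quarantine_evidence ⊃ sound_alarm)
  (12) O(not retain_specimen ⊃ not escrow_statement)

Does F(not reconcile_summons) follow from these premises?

Premise 1 is O(not anonymize_dataset ⊃ reconcile_summons), but O(not anonymize_dataset) is not derivable from the premises (the permission P(not anonymize_dataset) asserts only not O(anonymize_dataset), not O(not anonymize_dataset)), so it does not yield O(reconcile_summons).
No other premise forces O(reconcile_summons). An ideal world satisfying every premise can still have not reconcile_summons true, so F(not reconcile_summons) is not derivable.

No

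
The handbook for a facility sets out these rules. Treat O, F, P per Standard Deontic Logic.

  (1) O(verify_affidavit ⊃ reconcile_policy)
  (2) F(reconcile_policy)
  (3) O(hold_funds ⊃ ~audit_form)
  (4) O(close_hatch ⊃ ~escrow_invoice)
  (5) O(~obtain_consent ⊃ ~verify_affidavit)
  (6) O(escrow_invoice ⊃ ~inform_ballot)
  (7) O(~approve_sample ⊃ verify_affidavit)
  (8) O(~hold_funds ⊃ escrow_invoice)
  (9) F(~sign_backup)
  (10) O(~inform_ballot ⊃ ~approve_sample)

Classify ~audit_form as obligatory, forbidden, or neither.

Obligatory

Premise 2, F(reconcile_policy), is equivalent to O(~reconcile_policy).
Premise 1, O(verify_affidavit ⊃ reconcile_policy), contraposes to O(~reconcile_policy ⊃ ~verify_affidavit); with O(~reconcile_policy) we get O(~verify_affidavit).
The contrapositive of premise 7 (O(~approve_sample ⊃ verify_affidavit)) is O(~verify_affidavit ⊃ approve_sample), and O(~verify_affidavit) is already established, so O(approve_sample).
The contrapositive of premise 10 (O(~inform_ballot ⊃ ~approve_sample)) is O(approve_sample ⊃ inform_ballot), and O(approve_sample) is already established, so O(inform_ballot).
The contrapositive of premise 6 (O(escrow_invoice ⊃ ~inform_ballot)) is O(inform_ballot ⊃ ~escrow_invoice), and O(inform_ballot) is already established, so O(~escrow_invoice).
Premise 8 is O(~hold_funds ⊃ escrow_invoice); contrapositively O(~escrow_invoice ⊃ hold_funds). Since O(~escrow_invoice) holds, K gives O(hold_funds).
From O(hold_funds) and premise 3, O(hold_funds ⊃ ~audit_form), we obtain O(~audit_form).
Premises 4, 5, 9 do not contribute to this derivation.
Hence ~audit_form is obligatory.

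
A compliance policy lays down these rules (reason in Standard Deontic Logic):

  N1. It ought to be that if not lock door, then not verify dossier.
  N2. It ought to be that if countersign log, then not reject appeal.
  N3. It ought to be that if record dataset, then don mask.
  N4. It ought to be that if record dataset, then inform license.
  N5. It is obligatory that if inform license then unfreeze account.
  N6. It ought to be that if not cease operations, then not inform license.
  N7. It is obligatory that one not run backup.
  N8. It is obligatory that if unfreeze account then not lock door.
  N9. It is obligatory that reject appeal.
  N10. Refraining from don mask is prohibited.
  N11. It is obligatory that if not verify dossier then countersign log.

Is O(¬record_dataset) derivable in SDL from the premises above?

Premise 9 states O(reject_appeal) outright.
Premise 2 is O(countersign_log → ¬reject_appeal); contrapositively O(reject_appeal → ¬countersign_log). Since O(reject_appeal) holds, K gives O(¬countersign_log).
Premise 11 is O(¬verify_dossier → countersign_log); contrapositively O(¬countersign_log → verify_dossier). Since O(¬countersign_log) holds, K gives O(verify_dossier).
The contrapositive of premise 1 (O(¬lock_door → ¬verify_dossier)) is O(verify_dossier → lock_door), and O(verify_dossier) is already established, so O(lock_door).
The contrapositive of premise 8 (O(unfreeze_account → ¬lock_door)) is O(lock_door → ¬unfreeze_account), and O(lock_door) is already established, so O(¬unfreeze_account).
The contrapositive of premise 5 (O(inform_license → unfreeze_account)) is O(¬unfreeze_account → ¬inform_license), and O(¬unfreeze_account) is already established, so O(¬inform_license).
Premise 4, O(record_dataset → inform_license), contraposes to O(¬inform_license → ¬record_dataset); with O(¬inform_license) we get O(¬record_dataset).
Premises 3, 6, 7, 10 do not contribute to this derivation.
So O(¬record_dataset) follows.

Yes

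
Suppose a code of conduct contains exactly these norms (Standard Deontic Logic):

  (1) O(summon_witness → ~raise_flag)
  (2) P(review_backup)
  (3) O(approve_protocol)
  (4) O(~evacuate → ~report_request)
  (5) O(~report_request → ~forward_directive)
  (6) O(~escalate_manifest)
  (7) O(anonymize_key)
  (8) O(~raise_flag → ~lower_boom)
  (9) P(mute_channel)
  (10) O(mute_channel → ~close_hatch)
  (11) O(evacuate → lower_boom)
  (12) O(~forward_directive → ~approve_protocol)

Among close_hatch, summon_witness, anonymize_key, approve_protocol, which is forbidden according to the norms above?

summon_witness

Premise 3 gives O(approve_protocol).
Premise 12, O(~forward_directive → ~approve_protocol), contraposes to O(approve_protocol → forward_directive); with O(approve_protocol) we get O(forward_directive).
The contrapositive of premise 5 (O(~report_request → ~forward_directive)) is O(forward_directive → report_request), and O(forward_directive) is already established, so O(report_request).
Premise 4, O(~evacuate → ~report_request), contraposes to O(report_request → evacuate); with O(report_request) we get O(evacuate).
From O(evacuate) and premise 11, O(evacuate → lower_boom), we obtain O(lower_boom).
Premise 8 is O(~raise_flag → ~lower_boom); contrapositively O(lower_boom → raise_flag). Since O(lower_boom) holds, K gives O(raise_flag).
The contrapositive of premise 1 (O(summon_witness → ~raise_flag)) is O(raise_flag → ~summon_witness), and O(raise_flag) is already established, so O(~summon_witness).
So O(~summon_witness) holds, i.e. summon_witness is forbidden. None of the other listed options is forbidden under the premises.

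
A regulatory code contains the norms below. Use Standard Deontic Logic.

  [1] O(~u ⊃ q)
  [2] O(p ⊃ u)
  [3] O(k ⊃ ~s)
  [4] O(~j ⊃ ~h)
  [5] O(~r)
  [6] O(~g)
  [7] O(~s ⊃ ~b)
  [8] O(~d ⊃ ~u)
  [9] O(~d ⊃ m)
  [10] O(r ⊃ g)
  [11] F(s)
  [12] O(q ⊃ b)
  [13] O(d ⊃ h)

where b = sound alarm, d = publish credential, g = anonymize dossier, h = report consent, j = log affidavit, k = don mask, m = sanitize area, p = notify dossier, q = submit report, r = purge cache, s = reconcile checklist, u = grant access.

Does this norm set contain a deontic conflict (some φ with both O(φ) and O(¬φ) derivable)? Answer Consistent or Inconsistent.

Premise 10 is O(r ⊃ g), but O(r) is not derivable from the premises, so it does not yield O(g).
So O(g) is not derivable, and the apparent clash with O(~g) does not arise.
A world satisfying every obligation exists (e.g. b=false, d=true, g=false, h=true, j=true, k=false, m=false, p=false, q=false, r=false, s=false, u=true); no atom is both obligatory and forbidden, so the set is consistent.

Consistent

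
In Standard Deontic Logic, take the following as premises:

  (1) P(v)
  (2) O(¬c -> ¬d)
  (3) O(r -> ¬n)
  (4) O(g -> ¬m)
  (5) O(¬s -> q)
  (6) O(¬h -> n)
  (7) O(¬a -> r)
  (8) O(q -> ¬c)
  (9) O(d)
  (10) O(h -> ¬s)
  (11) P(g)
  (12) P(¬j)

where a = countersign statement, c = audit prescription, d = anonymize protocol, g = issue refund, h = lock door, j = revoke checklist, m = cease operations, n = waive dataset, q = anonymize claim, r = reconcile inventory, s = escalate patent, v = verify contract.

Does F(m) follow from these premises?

Premise 4 is O(g -> ¬m), but O(g) is not derivable from the premises (the permission P(g) asserts only ¬O(¬g), not O(g)), so it does not yield O(¬m).
No other premise forces O(¬m). An ideal world satisfying every premise can still have m true, so F(m) is not derivable.

No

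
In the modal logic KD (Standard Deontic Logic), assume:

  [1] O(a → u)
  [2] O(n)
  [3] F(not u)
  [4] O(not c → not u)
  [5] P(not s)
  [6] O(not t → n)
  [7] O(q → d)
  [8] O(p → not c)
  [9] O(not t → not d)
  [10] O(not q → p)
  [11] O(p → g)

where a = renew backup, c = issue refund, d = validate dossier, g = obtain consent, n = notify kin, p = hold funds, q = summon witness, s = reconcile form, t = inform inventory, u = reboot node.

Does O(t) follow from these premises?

Premise 3, F(not u), is equivalent to O(u).
Premise 4, O(not c → not u), contraposes to O(u → c); with O(u) we get O(c).
Premise 8, O(p → not c), contraposes to O(c → not p); with O(c) we get O(not p).
The contrapositive of premise 10 (O(not q → p)) is O(not p → q), and O(not p) is already established, so O(q).
From O(q) and premise 7, O(q → d), we obtain O(d).
The contrapositive of premise 9 (O(not t → not d)) is O(d → t), and O(d) is already established, so O(t).
Premises 1, 2, 5, 6, 11 do not contribute to this derivation.
So O(t) follows.

Yes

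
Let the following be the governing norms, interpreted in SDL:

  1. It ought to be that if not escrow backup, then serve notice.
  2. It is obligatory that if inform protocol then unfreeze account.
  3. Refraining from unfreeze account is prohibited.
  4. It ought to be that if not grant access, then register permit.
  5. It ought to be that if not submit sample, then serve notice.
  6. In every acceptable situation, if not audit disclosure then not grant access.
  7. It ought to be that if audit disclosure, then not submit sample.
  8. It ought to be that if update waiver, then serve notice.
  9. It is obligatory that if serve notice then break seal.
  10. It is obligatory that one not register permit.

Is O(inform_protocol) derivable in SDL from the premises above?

No

Premise 2 is O(inform_protocol → unfreeze_account); even if O(unfreeze_account) held, inferring O(inform_protocol) would be affirming the consequent — invalid.
No other premise forces O(inform_protocol). An ideal world satisfying every premise can still have inform_protocol false, so O(inform_protocol) is not derivable.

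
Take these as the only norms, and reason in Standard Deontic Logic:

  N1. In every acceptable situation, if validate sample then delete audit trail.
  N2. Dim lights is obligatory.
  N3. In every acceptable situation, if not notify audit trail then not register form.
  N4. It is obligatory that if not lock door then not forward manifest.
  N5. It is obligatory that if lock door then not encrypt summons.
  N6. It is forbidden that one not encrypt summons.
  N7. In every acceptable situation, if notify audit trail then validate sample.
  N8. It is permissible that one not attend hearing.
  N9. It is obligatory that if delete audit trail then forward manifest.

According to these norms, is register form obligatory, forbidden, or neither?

Forbidden

F(¬encrypt_summons) at premise 6 means O(encrypt_summons).
Premise 5 is O(lock_door → ¬encrypt_summons); contrapositively O(encrypt_summons → ¬lock_door). Since O(encrypt_summons) holds, K gives O(¬lock_door).
With premise 4, O(¬lock_door → ¬forward_manifest), the K-axiom yields O(¬forward_manifest).
Premise 9, O(delete_audit_trail → forward_manifest), contraposes to O(¬forward_manifest → ¬delete_audit_trail); with O(¬forward_manifest) we get O(¬delete_audit_trail).
The contrapositive of premise 1 (O(validate_sample → delete_audit_trail)) is O(¬delete_audit_trail → ¬validate_sample), and O(¬delete_audit_trail) is already established, so O(¬validate_sample).
The contrapositive of premise 7 (O(notify_audit_trail → validate_sample)) is O(¬validate_sample → ¬notify_audit_trail), and O(¬validate_sample) is already established, so O(¬notify_audit_trail).
Applying K to premise 3 (O(¬notify_audit_trail → ¬register_form)) and O(¬notify_audit_trail) yields O(¬register_form).
Premises 2, 8 do not contribute to this derivation.
Thus O(¬register_form), which is F(register_form): register_form is forbidden.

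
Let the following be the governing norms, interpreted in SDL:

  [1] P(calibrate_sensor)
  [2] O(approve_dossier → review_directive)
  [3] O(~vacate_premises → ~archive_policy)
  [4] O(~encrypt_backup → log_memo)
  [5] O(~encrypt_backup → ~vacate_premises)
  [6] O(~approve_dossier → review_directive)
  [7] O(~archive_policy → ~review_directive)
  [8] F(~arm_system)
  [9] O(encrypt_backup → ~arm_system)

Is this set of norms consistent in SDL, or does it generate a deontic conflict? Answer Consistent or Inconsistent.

Inconsistent

By case analysis on ~approve_dossier: premise 6 gives O(~approve_dossier → review_directive) and premise 2 gives O(approve_dossier → review_directive), so O(review_directive) either way.
Premise 7 is O(~archive_policy → ~review_directive); contrapositively O(review_directive → archive_policy). Since O(review_directive) holds, K gives O(archive_policy).
Premise 3 is O(~vacate_premises → ~archive_policy); contrapositively O(archive_policy → vacate_premises). Since O(archive_policy) holds, K gives O(vacate_premises).
Premise 5 is O(~encrypt_backup → ~vacate_premises); contrapositively O(vacate_premises → encrypt_backup). Since O(vacate_premises) holds, K gives O(encrypt_backup).
Premise 9 is O(encrypt_backup → ~arm_system); since O(encrypt_backup), deontic closure gives O(~arm_system).
But premise 8, F(~arm_system), means O(arm_system).
We now have both O(~arm_system) and O(arm_system) — arm_system is simultaneously obligatory and forbidden, violating the D-axiom.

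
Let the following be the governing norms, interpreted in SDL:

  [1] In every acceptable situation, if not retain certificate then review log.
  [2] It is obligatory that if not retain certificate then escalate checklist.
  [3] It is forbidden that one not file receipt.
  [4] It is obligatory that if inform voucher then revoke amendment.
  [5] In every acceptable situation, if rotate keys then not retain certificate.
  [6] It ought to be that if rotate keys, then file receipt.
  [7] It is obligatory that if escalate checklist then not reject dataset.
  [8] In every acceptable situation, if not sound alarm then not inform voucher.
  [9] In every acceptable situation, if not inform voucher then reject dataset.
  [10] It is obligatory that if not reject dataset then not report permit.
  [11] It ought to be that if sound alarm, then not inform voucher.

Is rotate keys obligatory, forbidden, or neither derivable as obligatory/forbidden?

Forbidden

By case analysis on sound_alarm: premise 11 gives O(sound_alarm → ¬inform_voucher) and premise 8 gives O(¬sound_alarm → ¬inform_voucher), so O(¬inform_voucher) either way.
With premise 9, O(¬inform_voucher → reject_dataset), the K-axiom yields O(reject_dataset).
The contrapositive of premise 7 (O(escalate_checklist → ¬reject_dataset)) is O(reject_dataset → ¬escalate_checklist), and O(reject_dataset) is already established, so O(¬escalate_checklist).
The contrapositive of premise 2 (O(¬retain_certificate → escalate_checklist)) is O(¬escalate_checklist → retain_certificate), and O(¬escalate_checklist) is already established, so O(retain_certificate).
The contrapositive of premise 5 (O(rotate_keys → ¬retain_certificate)) is O(retain_certificate → ¬rotate_keys), and O(retain_certificate) is already established, so O(¬rotate_keys).
Premises 1, 3, 4, 6, 10 do not contribute to this derivation.
Thus O(¬rotate_keys), which is F(rotate_keys): rotate_keys is forbidden.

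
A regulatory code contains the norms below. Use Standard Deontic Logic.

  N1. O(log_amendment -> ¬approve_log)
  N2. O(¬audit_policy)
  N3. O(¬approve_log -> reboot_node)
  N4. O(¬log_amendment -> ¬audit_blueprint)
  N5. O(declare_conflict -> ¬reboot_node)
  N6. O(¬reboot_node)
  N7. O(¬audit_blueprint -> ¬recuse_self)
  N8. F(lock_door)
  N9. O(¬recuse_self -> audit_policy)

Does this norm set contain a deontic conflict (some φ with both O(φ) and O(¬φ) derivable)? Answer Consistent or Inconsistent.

From premise 6 we have O(¬reboot_node).
Premise 3, O(¬approve_log -> reboot_node), contraposes to O(¬reboot_node -> approve_log); with O(¬reboot_node) we get O(approve_log).
Premise 1, O(log_amendment -> ¬approve_log), contraposes to O(approve_log -> ¬log_amendment); with O(approve_log) we get O(¬log_amendment).
From O(¬log_amendment) and premise 4, O(¬log_amendment -> ¬audit_blueprint), we obtain O(¬audit_blueprint).
With premise 7, O(¬audit_blueprint -> ¬recuse_self), the K-axiom yields O(¬recuse_self).
Applying K to premise 9 (O(¬recuse_self -> audit_policy)) and O(¬recuse_self) yields O(audit_policy).
However, premise 2 gives O(¬audit_policy).
We now have both O(audit_policy) and O(¬audit_policy) — audit_policy is simultaneously obligatory and forbidden, violating the D-axiom.

Inconsistent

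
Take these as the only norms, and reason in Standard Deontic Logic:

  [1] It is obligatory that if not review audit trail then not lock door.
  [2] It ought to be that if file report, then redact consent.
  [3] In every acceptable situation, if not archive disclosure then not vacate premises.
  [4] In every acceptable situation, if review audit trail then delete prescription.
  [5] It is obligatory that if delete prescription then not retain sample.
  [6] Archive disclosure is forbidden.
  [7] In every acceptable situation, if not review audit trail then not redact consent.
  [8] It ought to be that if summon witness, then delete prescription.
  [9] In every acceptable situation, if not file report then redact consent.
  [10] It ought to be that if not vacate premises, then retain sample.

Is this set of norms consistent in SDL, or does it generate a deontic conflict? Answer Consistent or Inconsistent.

Inconsistent

Premises 2 and 9 cover both cases: O(file_report → redact_consent) and O(¬file_report → redact_consent). Since file_report ∨ ¬file_report is a tautology, O(redact_consent) follows.
Premise 7, O(¬review_audit_trail → ¬redact_consent), contraposes to O(redact_consent → review_audit_trail); with O(redact_consent) we get O(review_audit_trail).
Premise 4 is O(review_audit_trail → delete_prescription); since O(review_audit_trail), deontic closure gives O(delete_prescription).
Applying K to premise 5 (O(delete_prescription → ¬retain_sample)) and O(delete_prescription) yields O(¬retain_sample).
Premise 10, O(¬vacate_premises → retain_sample), contraposes to O(¬retain_sample → vacate_premises); with O(¬retain_sample) we get O(vacate_premises).
The contrapositive of premise 3 (O(¬archive_disclosure → ¬vacate_premises)) is O(vacate_premises → archive_disclosure), and O(vacate_premises) is already established, so O(archive_disclosure).
Yet premise 6 is F(archive_disclosure), i.e. O(¬archive_disclosure).
We now have both O(archive_disclosure) and O(¬archive_disclosure) — archive_disclosure is simultaneously obligatory and forbidden, violating the D-axiom.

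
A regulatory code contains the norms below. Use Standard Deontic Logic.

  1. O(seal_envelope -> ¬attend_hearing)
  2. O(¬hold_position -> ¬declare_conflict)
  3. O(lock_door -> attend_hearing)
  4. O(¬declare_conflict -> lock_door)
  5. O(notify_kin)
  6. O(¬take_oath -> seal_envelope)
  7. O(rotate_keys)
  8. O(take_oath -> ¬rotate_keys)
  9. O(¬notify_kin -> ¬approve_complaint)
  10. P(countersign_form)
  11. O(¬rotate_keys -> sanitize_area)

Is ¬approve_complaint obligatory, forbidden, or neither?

Premise 9 is O(¬notify_kin -> ¬approve_complaint), but O(¬notify_kin) is not derivable from the premises, so it does not yield O(¬approve_complaint).
No premise or chain of K-axiom applications forces O(¬approve_complaint), and none forces O(approve_complaint). So ¬approve_complaint is neither obligatory nor forbidden under these norms.

Neither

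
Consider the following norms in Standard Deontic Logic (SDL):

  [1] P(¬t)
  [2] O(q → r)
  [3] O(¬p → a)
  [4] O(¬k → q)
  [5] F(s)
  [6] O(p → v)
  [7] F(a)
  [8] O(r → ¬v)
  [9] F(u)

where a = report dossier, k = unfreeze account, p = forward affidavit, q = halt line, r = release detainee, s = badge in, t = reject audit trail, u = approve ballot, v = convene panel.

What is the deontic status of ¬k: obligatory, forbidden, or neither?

Forbidden

Premise 7, F(a), is equivalent to O(¬a).
The contrapositive of premise 3 (O(¬p → a)) is O(¬a → p), and O(¬a) is already established, so O(p).
From O(p) and premise 6, O(p → v), we obtain O(v).
The contrapositive of premise 8 (O(r → ¬v)) is O(v → ¬r), and O(v) is already established, so O(¬r).
Premise 2, O(q → r), contraposes to O(¬r → ¬q); with O(¬r) we get O(¬q).
The contrapositive of premise 4 (O(¬k → q)) is O(¬q → k), and O(¬q) is already established, so O(k).
Premises 1, 5, 9 do not contribute to this derivation.
Thus O(k), which is F(¬k): ¬k is forbidden.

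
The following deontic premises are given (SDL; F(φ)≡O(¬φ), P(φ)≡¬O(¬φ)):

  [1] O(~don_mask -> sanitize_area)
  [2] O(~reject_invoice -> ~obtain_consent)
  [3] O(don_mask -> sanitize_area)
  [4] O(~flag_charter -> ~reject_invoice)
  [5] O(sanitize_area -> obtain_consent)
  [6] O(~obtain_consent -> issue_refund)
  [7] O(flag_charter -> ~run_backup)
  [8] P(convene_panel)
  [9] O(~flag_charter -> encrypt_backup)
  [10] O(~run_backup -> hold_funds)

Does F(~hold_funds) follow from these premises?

By case analysis on don_mask: premise 3 gives O(don_mask -> sanitize_area) and premise 1 gives O(~don_mask -> sanitize_area), so O(sanitize_area) either way.
Premise 5 is O(sanitize_area -> obtain_consent); since O(sanitize_area), deontic closure gives O(obtain_consent).
Premise 2 is O(~reject_invoice -> ~obtain_consent); contrapositively O(obtain_consent -> reject_invoice). Since O(obtain_consent) holds, K gives O(reject_invoice).
The contrapositive of premise 4 (O(~flag_charter -> ~reject_invoice)) is O(reject_invoice -> flag_charter), and O(reject_invoice) is already established, so O(flag_charter).
With premise 7, O(flag_charter -> ~run_backup), the K-axiom yields O(~run_backup).
From O(~run_backup) and premise 10, O(~run_backup -> hold_funds), we obtain O(hold_funds).
Premises 6, 8, 9 do not contribute to this derivation.
So O(hold_funds) holds, i.e. F(~hold_funds). The claim follows.

Yes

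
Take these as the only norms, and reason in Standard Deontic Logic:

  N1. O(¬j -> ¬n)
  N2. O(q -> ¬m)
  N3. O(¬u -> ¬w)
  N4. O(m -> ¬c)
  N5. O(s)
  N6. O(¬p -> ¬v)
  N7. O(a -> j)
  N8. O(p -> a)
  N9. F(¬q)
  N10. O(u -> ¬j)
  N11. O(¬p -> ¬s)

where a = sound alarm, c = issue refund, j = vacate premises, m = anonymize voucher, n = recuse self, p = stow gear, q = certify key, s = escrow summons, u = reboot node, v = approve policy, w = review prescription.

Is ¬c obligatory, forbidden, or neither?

Premise 4 is O(m -> ¬c), but O(m) is not derivable from the premises, so it does not yield O(¬c).
No premise or chain of K-axiom applications forces O(¬c), and none forces O(c). So ¬c is neither obligatory nor forbidden under these norms.

Neither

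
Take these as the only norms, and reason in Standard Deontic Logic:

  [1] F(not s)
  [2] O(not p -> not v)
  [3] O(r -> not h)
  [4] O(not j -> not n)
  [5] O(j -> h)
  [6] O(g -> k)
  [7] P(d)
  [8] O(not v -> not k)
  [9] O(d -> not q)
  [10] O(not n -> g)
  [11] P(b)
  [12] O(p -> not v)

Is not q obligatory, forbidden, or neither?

Neither

Premise 9 is O(d -> not q), but O(d) is not derivable from the premises (the permission P(d) asserts only not O(not d), not O(d)), so it does not yield O(not q).
No premise or chain of K-axiom applications forces O(not q), and none forces O(q). So not q is neither obligatory nor forbidden under these norms.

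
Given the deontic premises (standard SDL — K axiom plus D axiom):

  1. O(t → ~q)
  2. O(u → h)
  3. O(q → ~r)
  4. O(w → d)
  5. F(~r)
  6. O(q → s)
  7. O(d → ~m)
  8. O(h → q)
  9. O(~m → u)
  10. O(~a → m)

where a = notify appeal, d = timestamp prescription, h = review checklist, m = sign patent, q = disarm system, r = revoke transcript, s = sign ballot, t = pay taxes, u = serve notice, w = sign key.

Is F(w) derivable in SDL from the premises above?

Yes

F(~r) at premise 5 means O(r).
Premise 3, O(q → ~r), contraposes to O(r → ~q); with O(r) we get O(~q).
Premise 8, O(h → q), contraposes to O(~q → ~h); with O(~q) we get O(~h).
The contrapositive of premise 2 (O(u → h)) is O(~h → ~u), and O(~h) is already established, so O(~u).
The contrapositive of premise 9 (O(~m → u)) is O(~u → m), and O(~u) is already established, so O(m).
The contrapositive of premise 7 (O(d → ~m)) is O(m → ~d), and O(m) is already established, so O(~d).
Premise 4 is O(w → d); contrapositively O(~d → ~w). Since O(~d) holds, K gives O(~w).
Premises 1, 6, 10 do not contribute to this derivation.
So O(~w) holds, i.e. F(w). The claim follows.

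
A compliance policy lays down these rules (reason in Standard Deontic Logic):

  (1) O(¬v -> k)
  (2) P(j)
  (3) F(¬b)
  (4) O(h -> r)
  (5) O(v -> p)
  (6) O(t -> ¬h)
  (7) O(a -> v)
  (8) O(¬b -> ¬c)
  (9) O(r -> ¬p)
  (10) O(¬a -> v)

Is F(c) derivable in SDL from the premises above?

No

Premise 8 is O(¬b -> ¬c), but O(¬b) is not derivable from the premises, so it does not yield O(¬c).
No other premise forces O(¬c). An ideal world satisfying every premise can still have c true, so F(c) is not derivable.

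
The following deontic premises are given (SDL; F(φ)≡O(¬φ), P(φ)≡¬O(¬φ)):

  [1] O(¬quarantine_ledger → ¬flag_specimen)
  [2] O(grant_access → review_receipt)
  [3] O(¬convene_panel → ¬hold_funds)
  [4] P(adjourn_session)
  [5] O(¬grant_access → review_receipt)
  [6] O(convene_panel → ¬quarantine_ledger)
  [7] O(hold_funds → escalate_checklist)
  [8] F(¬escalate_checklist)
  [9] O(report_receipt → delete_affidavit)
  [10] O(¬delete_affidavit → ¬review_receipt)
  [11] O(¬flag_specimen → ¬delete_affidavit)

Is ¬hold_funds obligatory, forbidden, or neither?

Obligatory

By case analysis on grant_access: premise 2 gives O(grant_access → review_receipt) and premise 5 gives O(¬grant_access → review_receipt), so O(review_receipt) either way.
Premise 10, O(¬delete_affidavit → ¬review_receipt), contraposes to O(review_receipt → delete_affidavit); with O(review_receipt) we get O(delete_affidavit).
The contrapositive of premise 11 (O(¬flag_specimen → ¬delete_affidavit)) is O(delete_affidavit → flag_specimen), and O(delete_affidavit) is already established, so O(flag_specimen).
Premise 1, O(¬quarantine_ledger → ¬flag_specimen), contraposes to O(flag_specimen → quarantine_ledger); with O(flag_specimen) we get O(quarantine_ledger).
The contrapositive of premise 6 (O(convene_panel → ¬quarantine_ledger)) is O(quarantine_ledger → ¬convene_panel), and O(quarantine_ledger) is already established, so O(¬convene_panel).
From O(¬convene_panel) and premise 3, O(¬convene_panel → ¬hold_funds), we obtain O(¬hold_funds).
Premises 4, 7, 8, 9 do not contribute to this derivation.
Hence ¬hold_funds is obligatory.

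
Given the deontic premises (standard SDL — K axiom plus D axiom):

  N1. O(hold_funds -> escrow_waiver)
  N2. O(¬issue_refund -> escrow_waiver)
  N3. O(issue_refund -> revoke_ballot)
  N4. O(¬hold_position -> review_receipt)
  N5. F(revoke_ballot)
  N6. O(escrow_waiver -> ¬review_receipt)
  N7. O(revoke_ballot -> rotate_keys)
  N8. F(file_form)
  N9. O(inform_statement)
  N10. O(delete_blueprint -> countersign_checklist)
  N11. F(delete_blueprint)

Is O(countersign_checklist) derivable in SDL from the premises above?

Premise 10 is O(delete_blueprint -> countersign_checklist), but O(delete_blueprint) is not derivable from the premises, so it does not yield O(countersign_checklist).
No other premise forces O(countersign_checklist). An ideal world satisfying every premise can still have countersign_checklist false, so O(countersign_checklist) is not derivable.

No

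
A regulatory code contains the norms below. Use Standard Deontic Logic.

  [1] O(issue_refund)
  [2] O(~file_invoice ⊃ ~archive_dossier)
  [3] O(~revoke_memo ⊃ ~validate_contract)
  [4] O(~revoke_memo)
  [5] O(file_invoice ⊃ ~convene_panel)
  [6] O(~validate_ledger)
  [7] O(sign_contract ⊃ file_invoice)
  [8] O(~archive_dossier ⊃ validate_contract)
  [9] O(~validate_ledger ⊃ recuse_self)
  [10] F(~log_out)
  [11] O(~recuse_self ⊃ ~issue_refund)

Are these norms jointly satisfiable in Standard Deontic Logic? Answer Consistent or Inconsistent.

Premise 11 is O(~recuse_self ⊃ ~issue_refund), but O(~recuse_self) is not derivable from the premises, so it does not yield O(~issue_refund).
So O(~issue_refund) is not derivable, and the apparent clash with O(issue_refund) does not arise.
A world satisfying every obligation exists (e.g. archive_dossier=true, convene_panel=false, file_invoice=true, issue_refund=true, log_out=true, recuse_self=true, revoke_memo=false, sign_contract=false, validate_contract=false, validate_ledger=false); no atom is both obligatory and forbidden, so the set is consistent.

Consistent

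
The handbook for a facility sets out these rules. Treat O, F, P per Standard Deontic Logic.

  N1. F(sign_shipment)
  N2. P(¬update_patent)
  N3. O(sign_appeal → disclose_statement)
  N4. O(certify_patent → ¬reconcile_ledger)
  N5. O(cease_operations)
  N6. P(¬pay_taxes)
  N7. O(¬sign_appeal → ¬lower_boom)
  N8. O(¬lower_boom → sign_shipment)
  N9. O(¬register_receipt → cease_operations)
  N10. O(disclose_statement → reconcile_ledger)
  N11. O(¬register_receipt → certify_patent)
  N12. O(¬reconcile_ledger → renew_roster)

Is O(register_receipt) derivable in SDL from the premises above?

Premise 1, F(sign_shipment), is equivalent to O(¬sign_shipment).
The contrapositive of premise 8 (O(¬lower_boom → sign_shipment)) is O(¬sign_shipment → lower_boom), and O(¬sign_shipment) is already established, so O(lower_boom).
The contrapositive of premise 7 (O(¬sign_appeal → ¬lower_boom)) is O(lower_boom → sign_appeal), and O(lower_boom) is already established, so O(sign_appeal).
With premise 3, O(sign_appeal → disclose_statement), the K-axiom yields O(disclose_statement).
Applying K to premise 10 (O(disclose_statement → reconcile_ledger)) and O(disclose_statement) yields O(reconcile_ledger).
Premise 4, O(certify_patent → ¬reconcile_ledger), contraposes to O(reconcile_ledger → ¬certify_patent); with O(reconcile_ledger) we get O(¬certify_patent).
Premise 11 is O(¬register_receipt → certify_patent); contrapositively O(¬certify_patent → register_receipt). Since O(¬certify_patent) holds, K gives O(register_receipt).
Premises 2, 5, 6, 9, 12 do not contribute to this derivation.
So O(register_receipt) follows.

Yes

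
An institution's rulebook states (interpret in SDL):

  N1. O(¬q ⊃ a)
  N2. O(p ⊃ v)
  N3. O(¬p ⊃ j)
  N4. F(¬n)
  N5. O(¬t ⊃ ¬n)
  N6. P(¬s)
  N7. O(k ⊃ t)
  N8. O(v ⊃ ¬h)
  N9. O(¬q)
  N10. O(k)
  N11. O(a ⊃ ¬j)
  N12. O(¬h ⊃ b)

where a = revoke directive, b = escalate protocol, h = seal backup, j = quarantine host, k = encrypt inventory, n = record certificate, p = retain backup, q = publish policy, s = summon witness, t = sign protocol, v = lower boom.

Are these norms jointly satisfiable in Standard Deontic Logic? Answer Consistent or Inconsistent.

Premise 5 is O(¬t ⊃ ¬n), but O(¬t) is not derivable from the premises, so it does not yield O(¬n).
So O(¬n) is not derivable, and the apparent clash with O(n) does not arise.
A world satisfying every obligation exists (e.g. a=true, b=true, h=false, j=false, k=true, n=true, p=true, q=false, s=false, t=true, v=true); no atom is both obligatory and forbidden, so the set is consistent.

Consistent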